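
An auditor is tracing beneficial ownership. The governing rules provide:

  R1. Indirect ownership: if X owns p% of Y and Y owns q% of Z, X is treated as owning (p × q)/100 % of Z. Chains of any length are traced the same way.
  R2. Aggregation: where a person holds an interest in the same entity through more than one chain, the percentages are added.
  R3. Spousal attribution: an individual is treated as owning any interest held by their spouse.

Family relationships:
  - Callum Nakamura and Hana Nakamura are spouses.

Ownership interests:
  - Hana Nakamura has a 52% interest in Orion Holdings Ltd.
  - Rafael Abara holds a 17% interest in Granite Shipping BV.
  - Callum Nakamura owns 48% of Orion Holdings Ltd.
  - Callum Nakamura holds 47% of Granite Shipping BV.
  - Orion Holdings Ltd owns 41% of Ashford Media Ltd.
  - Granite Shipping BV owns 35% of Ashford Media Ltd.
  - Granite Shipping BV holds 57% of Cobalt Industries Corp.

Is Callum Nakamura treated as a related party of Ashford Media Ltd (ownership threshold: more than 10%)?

Yes

By spousal attribution (R3), Callum Nakamura is treated as also owning Hana Nakamura's interest in Orion Holdings Ltd, giving 48% + 52% = 100%.
Chain via Orion Holdings Ltd (R1): 100% × 41% = 41% of Ashford Media Ltd.
Chain via Granite Shipping BV (R1): 47% × 35% = 16.45% of Ashford Media Ltd.
Aggregating (R2): 41% + 16.45% = 57.45%.
57.45% exceeds the 10% threshold, so Callum is a related party to Ashford Media Ltd.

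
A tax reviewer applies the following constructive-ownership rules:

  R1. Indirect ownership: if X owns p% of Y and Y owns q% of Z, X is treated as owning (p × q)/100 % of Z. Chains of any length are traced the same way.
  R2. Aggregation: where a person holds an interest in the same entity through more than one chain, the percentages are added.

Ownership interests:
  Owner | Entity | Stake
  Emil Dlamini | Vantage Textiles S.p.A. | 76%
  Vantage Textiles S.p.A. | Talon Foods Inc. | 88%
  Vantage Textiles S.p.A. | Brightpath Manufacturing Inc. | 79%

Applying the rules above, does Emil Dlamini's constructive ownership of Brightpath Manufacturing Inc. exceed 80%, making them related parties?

Chain via Vantage Textiles S.p.A. (R1): 76% × 79% = 60.04% of Brightpath Manufacturing Inc.
60.04% does not exceed the 80% threshold, so Emil is not a related party to Brightpath Manufacturing Inc.

No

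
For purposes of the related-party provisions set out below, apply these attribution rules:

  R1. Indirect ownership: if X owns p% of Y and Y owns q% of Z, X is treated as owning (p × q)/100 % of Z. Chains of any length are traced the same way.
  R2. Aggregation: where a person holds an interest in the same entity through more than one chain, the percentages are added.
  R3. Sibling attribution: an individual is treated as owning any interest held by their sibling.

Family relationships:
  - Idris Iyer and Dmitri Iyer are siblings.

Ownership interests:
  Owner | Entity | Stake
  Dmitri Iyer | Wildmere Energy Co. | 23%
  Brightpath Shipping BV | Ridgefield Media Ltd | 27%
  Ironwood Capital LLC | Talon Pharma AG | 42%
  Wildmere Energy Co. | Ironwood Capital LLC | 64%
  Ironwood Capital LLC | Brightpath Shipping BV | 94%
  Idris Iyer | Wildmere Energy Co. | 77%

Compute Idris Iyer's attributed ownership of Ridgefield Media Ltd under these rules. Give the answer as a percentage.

16.2432%

By sibling attribution (R3), Idris Iyer is treated as also owning Dmitri Iyer's interest in Wildmere Energy Co, giving 77% + 23% = 100%.
Chain via Wildmere Energy Co. → Ironwood Capital LLC → Brightpath Shipping BV (R1): 100% × 64% × 94% × 27% = 16.2432% of Ridgefield Media Ltd.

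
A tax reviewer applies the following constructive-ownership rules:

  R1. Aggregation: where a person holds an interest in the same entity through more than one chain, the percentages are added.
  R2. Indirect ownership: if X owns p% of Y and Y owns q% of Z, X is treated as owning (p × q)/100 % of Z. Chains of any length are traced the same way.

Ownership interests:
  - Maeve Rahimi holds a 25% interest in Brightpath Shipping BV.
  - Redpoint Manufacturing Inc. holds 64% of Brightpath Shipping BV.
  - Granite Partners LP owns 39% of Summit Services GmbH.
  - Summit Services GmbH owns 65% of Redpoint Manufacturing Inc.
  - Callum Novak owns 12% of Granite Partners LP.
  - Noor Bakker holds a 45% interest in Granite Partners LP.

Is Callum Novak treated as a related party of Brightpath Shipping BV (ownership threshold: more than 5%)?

No

Chain via Granite Partners LP → Summit Services GmbH → Redpoint Manufacturing Inc. (R2): 12% × 39% × 65% × 64% = 1.94688% of Brightpath Shipping BV.
1.94688% does not exceed the 5% threshold, so Callum is not a related party to Brightpath Shipping BV.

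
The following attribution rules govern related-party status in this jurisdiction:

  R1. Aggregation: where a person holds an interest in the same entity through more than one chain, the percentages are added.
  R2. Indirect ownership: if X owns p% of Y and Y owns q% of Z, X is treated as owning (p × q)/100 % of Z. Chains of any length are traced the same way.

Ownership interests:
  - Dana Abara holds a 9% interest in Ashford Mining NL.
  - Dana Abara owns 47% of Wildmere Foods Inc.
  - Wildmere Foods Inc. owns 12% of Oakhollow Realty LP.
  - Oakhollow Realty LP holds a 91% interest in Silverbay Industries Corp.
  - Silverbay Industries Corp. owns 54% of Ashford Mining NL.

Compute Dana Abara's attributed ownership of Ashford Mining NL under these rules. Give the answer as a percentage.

Chain via Wildmere Foods Inc. → Oakhollow Realty LP → Silverbay Industries Corp. (R2): 47% × 12% × 91% × 54% = 2.771496% of Ashford Mining NL.
Direct interest in Ashford Mining NL: 9%.
Aggregating (R1): 2.771496% + 9% = 11.771496%.

11.771496%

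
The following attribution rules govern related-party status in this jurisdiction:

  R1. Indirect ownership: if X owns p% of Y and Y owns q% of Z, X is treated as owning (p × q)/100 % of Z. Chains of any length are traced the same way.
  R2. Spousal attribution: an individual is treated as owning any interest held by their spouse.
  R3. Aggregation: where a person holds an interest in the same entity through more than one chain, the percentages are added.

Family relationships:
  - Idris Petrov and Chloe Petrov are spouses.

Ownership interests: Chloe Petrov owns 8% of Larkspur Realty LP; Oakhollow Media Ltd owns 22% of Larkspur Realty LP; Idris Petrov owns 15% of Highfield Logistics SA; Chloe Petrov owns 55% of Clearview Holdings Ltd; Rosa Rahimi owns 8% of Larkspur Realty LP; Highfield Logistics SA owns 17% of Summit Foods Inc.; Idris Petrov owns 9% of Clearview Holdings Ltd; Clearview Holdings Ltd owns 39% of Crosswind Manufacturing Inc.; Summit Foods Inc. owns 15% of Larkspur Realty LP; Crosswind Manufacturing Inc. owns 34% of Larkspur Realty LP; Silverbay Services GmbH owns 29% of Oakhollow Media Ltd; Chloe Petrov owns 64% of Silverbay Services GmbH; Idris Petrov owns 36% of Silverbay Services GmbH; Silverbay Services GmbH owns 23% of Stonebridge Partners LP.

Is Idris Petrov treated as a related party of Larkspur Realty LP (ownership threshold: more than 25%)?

No

By spousal attribution (R2), Idris Petrov is treated as also owning Chloe Petrov's interest in Clearview Holdings Ltd, giving 9% + 55% = 64%.
By spousal attribution (R2), Idris Petrov is treated as also owning Chloe Petrov's interest in Silverbay Services GmbH, giving 36% + 64% = 100%.
By spousal attribution (R2), Idris Petrov is treated as owning Chloe Petrov's 8% interest in Larkspur Realty LP.
Chain via Highfield Logistics SA → Summit Foods Inc. (R1): 15% × 17% × 15% = 0.3825% of Larkspur Realty LP.
Chain via Clearview Holdings Ltd → Crosswind Manufacturing Inc. (R1): 64% × 39% × 34% = 8.4864% of Larkspur Realty LP.
Chain via Silverbay Services GmbH → Oakhollow Media Ltd (R1): 100% × 29% × 22% = 6.38% of Larkspur Realty LP.
Direct interest in Larkspur Realty LP: 8%.
Aggregating (R3): 0.3825% + 8.4864% + 6.38% + 8% = 23.2489%.
23.2489% does not exceed the 25% threshold, so Idris is not a related party to Larkspur Realty LP.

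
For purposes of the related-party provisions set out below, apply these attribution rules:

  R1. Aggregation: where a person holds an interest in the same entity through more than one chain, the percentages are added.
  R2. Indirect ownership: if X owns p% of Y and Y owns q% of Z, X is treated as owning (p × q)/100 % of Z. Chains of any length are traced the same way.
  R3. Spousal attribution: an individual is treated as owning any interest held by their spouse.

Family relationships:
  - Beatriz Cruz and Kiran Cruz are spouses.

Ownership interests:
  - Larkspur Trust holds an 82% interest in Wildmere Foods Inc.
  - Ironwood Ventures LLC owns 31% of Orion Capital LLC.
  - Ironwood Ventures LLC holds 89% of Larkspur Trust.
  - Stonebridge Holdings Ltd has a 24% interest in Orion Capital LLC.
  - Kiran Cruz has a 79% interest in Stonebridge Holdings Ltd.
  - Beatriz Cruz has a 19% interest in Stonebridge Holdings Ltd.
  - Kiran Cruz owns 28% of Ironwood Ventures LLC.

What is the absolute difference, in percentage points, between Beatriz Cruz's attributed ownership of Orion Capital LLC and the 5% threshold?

By spousal attribution (R3), Beatriz Cruz is treated as also owning Kiran Cruz's interest in Stonebridge Holdings Ltd, giving 19% + 79% = 98%.
By spousal attribution (R3), Beatriz Cruz is treated as owning Kiran Cruz's 28% interest in Ironwood Ventures LLC.
Chain via Stonebridge Holdings Ltd (R2): 98% × 24% = 23.52% of Orion Capital LLC.
Chain via Ironwood Ventures LLC (R2): 28% × 31% = 8.68% of Orion Capital LLC.
Aggregating (R1): 23.52% + 8.68% = 32.2%.
32.2% exceeds the 5% threshold by 27.2 percentage points.

27.2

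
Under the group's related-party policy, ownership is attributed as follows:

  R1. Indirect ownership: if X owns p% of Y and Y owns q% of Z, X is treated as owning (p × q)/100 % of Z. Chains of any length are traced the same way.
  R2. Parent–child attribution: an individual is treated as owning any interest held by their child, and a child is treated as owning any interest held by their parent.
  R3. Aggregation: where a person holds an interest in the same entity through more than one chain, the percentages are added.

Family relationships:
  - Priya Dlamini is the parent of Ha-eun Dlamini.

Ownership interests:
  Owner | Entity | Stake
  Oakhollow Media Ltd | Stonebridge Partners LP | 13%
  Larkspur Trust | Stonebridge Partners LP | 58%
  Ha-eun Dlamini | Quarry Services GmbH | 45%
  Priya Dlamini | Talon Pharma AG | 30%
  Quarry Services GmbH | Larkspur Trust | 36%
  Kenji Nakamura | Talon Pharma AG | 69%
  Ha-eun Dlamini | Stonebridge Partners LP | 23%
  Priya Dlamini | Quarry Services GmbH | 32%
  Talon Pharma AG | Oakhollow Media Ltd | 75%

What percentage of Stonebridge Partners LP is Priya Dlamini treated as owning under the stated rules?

42.0026%

By parent–child attribution (R2), Priya Dlamini is treated as also owning Ha-eun Dlamini's interest in Quarry Services GmbH, giving 32% + 45% = 77%.
By parent–child attribution (R2), Priya Dlamini is treated as owning Ha-eun Dlamini's 23% interest in Stonebridge Partners LP.
Chain via Talon Pharma AG → Oakhollow Media Ltd (R1): 30% × 75% × 13% = 2.925% of Stonebridge Partners LP.
Chain via Quarry Services GmbH → Larkspur Trust (R1): 77% × 36% × 58% = 16.0776% of Stonebridge Partners LP.
Direct interest in Stonebridge Partners LP: 23%.
Aggregating (R3): 2.925% + 16.0776% + 23% = 42.0026%.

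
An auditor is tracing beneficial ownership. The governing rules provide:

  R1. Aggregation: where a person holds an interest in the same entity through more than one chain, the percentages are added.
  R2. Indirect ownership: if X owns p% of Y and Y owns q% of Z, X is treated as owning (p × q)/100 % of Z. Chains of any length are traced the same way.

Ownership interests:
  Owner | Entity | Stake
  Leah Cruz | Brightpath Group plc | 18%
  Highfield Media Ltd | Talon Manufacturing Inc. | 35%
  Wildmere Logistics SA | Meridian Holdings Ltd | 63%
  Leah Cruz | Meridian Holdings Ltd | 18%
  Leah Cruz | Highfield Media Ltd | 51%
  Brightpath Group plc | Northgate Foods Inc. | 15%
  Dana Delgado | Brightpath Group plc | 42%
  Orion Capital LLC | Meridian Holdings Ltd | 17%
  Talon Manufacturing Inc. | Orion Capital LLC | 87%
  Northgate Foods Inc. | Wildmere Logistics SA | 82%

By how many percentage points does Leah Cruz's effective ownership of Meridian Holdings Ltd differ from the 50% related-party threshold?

Chain via Highfield Media Ltd → Talon Manufacturing Inc. → Orion Capital LLC (R2): 51% × 35% × 87% × 17% = 2.640015% of Meridian Holdings Ltd.
Chain via Brightpath Group plc → Northgate Foods Inc. → Wildmere Logistics SA (R2): 18% × 15% × 82% × 63% = 1.39482% of Meridian Holdings Ltd.
Direct interest in Meridian Holdings Ltd: 18%.
Aggregating (R1): 2.640015% + 1.39482% + 18% = 22.034835%.
22.034835% falls short of the 50% threshold by 27.965165 percentage points.

27.965165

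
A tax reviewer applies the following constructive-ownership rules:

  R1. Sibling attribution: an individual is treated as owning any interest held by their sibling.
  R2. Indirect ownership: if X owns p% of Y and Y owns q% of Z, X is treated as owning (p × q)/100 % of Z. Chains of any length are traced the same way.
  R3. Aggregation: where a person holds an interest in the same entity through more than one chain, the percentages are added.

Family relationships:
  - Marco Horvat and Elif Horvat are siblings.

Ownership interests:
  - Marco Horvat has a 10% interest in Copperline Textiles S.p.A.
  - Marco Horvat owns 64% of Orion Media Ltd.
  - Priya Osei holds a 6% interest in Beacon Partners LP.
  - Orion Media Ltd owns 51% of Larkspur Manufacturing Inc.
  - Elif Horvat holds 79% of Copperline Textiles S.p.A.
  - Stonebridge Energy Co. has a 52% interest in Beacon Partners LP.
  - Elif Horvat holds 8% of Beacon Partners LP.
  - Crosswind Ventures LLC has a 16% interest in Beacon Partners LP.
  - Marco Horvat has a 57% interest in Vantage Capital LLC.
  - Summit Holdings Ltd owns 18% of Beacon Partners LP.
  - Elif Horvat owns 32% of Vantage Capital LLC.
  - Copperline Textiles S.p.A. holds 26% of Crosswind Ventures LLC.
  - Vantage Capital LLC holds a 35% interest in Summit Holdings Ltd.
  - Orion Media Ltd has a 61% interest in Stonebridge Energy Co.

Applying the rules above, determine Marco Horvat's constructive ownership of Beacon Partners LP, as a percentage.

By sibling attribution (R1), Marco Horvat is treated as also owning Elif Horvat's interest in Copperline Textiles S.p.A, giving 10% + 79% = 89%.
By sibling attribution (R1), Marco Horvat is treated as also owning Elif Horvat's interest in Vantage Capital LLC, giving 57% + 32% = 89%.
By sibling attribution (R1), Marco Horvat is treated as owning Elif Horvat's 8% interest in Beacon Partners LP.
Chain via Orion Media Ltd → Stonebridge Energy Co. (R2): 64% × 61% × 52% = 20.3008% of Beacon Partners LP.
Chain via Copperline Textiles S.p.A. → Crosswind Ventures LLC (R2): 89% × 26% × 16% = 3.7024% of Beacon Partners LP.
Chain via Vantage Capital LLC → Summit Holdings Ltd (R2): 89% × 35% × 18% = 5.607% of Beacon Partners LP.
Direct interest in Beacon Partners LP: 8%.
Aggregating (R3): 20.3008% + 3.7024% + 5.607% + 8% = 37.6102%.

37.6102%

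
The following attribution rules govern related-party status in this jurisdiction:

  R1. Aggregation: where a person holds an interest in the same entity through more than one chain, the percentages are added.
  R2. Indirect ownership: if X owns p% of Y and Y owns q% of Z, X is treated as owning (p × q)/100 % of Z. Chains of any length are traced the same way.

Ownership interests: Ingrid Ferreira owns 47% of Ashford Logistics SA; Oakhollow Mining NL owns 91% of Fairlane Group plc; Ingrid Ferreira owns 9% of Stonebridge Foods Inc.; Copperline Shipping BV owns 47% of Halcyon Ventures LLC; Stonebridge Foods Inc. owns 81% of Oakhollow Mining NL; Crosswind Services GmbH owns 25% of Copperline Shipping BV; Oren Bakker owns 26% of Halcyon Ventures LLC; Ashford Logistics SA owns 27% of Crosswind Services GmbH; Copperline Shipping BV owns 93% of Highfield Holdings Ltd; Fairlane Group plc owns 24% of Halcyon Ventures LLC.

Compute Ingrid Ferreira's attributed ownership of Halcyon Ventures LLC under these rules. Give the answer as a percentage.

3.083211%

Chain via Ashford Logistics SA → Crosswind Services GmbH → Copperline Shipping BV (R2): 47% × 27% × 25% × 47% = 1.491075% of Halcyon Ventures LLC.
Chain via Stonebridge Foods Inc. → Oakhollow Mining NL → Fairlane Group plc (R2): 9% × 81% × 91% × 24% = 1.592136% of Halcyon Ventures LLC.
Aggregating (R1): 1.491075% + 1.592136% = 3.083211%.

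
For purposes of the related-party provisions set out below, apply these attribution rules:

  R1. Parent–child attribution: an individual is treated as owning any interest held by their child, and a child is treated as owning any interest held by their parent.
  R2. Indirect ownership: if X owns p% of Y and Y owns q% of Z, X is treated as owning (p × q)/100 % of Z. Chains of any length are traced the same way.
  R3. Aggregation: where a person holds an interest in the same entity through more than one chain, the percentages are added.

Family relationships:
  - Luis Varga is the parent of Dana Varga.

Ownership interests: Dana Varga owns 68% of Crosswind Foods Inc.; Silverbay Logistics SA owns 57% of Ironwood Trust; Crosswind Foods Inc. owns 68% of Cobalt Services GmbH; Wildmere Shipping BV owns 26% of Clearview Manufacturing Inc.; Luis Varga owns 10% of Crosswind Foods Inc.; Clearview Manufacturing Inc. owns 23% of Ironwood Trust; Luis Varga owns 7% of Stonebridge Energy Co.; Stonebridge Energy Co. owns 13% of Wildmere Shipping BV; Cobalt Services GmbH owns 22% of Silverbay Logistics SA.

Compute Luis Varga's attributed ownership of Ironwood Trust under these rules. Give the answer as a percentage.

By parent–child attribution (R1), Luis Varga is treated as also owning Dana Varga's interest in Crosswind Foods Inc, giving 10% + 68% = 78%.
Chain via Stonebridge Energy Co. → Wildmere Shipping BV → Clearview Manufacturing Inc. (R2): 7% × 13% × 26% × 23% = 0.054418% of Ironwood Trust.
Chain via Crosswind Foods Inc. → Cobalt Services GmbH → Silverbay Logistics SA (R2): 78% × 68% × 22% × 57% = 6.651216% of Ironwood Trust.
Aggregating (R3): 0.054418% + 6.651216% = 6.705634%.

6.705634%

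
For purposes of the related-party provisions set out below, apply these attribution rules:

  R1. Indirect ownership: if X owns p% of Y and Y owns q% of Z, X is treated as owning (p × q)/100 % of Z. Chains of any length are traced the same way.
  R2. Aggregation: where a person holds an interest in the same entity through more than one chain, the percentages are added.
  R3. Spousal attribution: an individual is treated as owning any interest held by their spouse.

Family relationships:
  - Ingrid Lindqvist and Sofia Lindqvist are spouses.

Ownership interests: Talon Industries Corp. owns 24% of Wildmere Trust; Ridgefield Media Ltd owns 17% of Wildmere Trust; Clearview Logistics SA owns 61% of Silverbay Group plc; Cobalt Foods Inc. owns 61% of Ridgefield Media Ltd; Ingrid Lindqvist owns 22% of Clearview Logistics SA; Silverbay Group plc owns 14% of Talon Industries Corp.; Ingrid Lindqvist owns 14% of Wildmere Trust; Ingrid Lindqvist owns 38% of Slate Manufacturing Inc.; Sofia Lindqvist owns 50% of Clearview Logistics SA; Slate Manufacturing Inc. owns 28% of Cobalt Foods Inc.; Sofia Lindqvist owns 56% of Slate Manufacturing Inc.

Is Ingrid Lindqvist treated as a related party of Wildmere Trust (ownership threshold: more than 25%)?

By spousal attribution (R3), Ingrid Lindqvist is treated as also owning Sofia Lindqvist's interest in Clearview Logistics SA, giving 22% + 50% = 72%.
By spousal attribution (R3), Ingrid Lindqvist is treated as also owning Sofia Lindqvist's interest in Slate Manufacturing Inc, giving 38% + 56% = 94%.
Chain via Clearview Logistics SA → Silverbay Group plc → Talon Industries Corp. (R1): 72% × 61% × 14% × 24% = 1.475712% of Wildmere Trust.
Chain via Slate Manufacturing Inc. → Cobalt Foods Inc. → Ridgefield Media Ltd (R1): 94% × 28% × 61% × 17% = 2.729384% of Wildmere Trust.
Direct interest in Wildmere Trust: 14%.
Aggregating (R2): 1.475712% + 2.729384% + 14% = 18.205096%.
18.205096% does not exceed the 25% threshold, so Ingrid is not a related party to Wildmere Trust.

No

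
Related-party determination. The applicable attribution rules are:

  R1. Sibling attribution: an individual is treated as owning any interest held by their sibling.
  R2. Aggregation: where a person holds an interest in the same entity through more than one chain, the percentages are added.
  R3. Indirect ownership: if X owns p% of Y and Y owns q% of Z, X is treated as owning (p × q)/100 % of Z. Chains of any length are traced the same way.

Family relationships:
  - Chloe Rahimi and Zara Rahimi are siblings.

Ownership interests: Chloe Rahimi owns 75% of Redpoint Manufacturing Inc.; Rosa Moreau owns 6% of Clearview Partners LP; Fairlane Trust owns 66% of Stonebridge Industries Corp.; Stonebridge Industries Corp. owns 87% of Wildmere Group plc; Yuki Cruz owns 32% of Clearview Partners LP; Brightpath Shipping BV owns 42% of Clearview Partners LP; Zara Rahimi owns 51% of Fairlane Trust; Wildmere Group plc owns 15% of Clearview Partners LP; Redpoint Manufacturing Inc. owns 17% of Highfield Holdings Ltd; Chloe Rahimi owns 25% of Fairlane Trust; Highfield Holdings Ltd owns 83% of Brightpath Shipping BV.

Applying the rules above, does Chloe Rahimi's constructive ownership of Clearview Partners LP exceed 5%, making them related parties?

Yes

By sibling attribution (R1), Chloe Rahimi is treated as also owning Zara Rahimi's interest in Fairlane Trust, giving 25% + 51% = 76%.
Chain via Redpoint Manufacturing Inc. → Highfield Holdings Ltd → Brightpath Shipping BV (R3): 75% × 17% × 83% × 42% = 4.44465% of Clearview Partners LP.
Chain via Fairlane Trust → Stonebridge Industries Corp. → Wildmere Group plc (R3): 76% × 66% × 87% × 15% = 6.54588% of Clearview Partners LP.
Aggregating (R2): 4.44465% + 6.54588% = 10.99053%.
10.99053% exceeds the 5% threshold, so Chloe is a related party to Clearview Partners LP.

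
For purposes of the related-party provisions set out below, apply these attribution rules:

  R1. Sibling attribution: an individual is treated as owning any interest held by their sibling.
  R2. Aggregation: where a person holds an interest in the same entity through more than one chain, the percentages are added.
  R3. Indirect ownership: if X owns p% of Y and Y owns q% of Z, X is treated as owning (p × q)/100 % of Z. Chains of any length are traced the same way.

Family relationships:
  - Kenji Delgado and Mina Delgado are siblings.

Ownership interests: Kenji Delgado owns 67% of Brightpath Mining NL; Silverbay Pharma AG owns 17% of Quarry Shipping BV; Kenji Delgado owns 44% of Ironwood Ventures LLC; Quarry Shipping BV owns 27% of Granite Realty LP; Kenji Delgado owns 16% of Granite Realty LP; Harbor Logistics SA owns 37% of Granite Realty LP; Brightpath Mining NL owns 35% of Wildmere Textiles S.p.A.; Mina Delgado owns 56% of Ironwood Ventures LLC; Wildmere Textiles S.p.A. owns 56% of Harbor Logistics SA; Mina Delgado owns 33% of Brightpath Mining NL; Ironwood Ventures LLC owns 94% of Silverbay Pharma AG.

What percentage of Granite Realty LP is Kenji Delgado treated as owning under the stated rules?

By sibling attribution (R1), Kenji Delgado is treated as also owning Mina Delgado's interest in Brightpath Mining NL, giving 67% + 33% = 100%.
By sibling attribution (R1), Kenji Delgado is treated as also owning Mina Delgado's interest in Ironwood Ventures LLC, giving 44% + 56% = 100%.
Chain via Brightpath Mining NL → Wildmere Textiles S.p.A. → Harbor Logistics SA (R3): 100% × 35% × 56% × 37% = 7.252% of Granite Realty LP.
Chain via Ironwood Ventures LLC → Silverbay Pharma AG → Quarry Shipping BV (R3): 100% × 94% × 17% × 27% = 4.3146% of Granite Realty LP.
Direct interest in Granite Realty LP: 16%.
Aggregating (R2): 7.252% + 4.3146% + 16% = 27.5666%.

27.5666%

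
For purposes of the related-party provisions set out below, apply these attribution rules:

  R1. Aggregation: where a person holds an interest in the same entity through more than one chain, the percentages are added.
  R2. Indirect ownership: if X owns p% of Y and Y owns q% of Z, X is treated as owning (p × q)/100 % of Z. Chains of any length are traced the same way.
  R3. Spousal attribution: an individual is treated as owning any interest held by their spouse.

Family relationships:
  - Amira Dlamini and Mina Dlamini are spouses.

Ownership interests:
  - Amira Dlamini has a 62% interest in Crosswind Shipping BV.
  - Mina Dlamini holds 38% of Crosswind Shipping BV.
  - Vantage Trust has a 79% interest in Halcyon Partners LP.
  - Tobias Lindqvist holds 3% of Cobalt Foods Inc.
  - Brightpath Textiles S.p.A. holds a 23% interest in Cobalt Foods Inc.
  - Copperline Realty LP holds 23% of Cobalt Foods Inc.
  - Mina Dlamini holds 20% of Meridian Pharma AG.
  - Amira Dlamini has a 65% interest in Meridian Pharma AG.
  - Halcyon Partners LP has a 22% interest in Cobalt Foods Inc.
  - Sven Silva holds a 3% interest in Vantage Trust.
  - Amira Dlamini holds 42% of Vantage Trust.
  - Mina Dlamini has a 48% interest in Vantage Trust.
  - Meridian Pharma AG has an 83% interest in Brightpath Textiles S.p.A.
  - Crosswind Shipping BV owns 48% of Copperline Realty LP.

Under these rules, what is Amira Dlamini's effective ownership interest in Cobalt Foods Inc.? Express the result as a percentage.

By spousal attribution (R3), Amira Dlamini is treated as also owning Mina Dlamini's interest in Vantage Trust, giving 42% + 48% = 90%.
By spousal attribution (R3), Amira Dlamini is treated as also owning Mina Dlamini's interest in Crosswind Shipping BV, giving 62% + 38% = 100%.
By spousal attribution (R3), Amira Dlamini is treated as also owning Mina Dlamini's interest in Meridian Pharma AG, giving 65% + 20% = 85%.
Chain via Vantage Trust → Halcyon Partners LP (R2): 90% × 79% × 22% = 15.642% of Cobalt Foods Inc.
Chain via Crosswind Shipping BV → Copperline Realty LP (R2): 100% × 48% × 23% = 11.04% of Cobalt Foods Inc.
Chain via Meridian Pharma AG → Brightpath Textiles S.p.A. (R2): 85% × 83% × 23% = 16.2265% of Cobalt Foods Inc.
Aggregating (R1): 15.642% + 11.04% + 16.2265% = 42.9085%.

42.9085%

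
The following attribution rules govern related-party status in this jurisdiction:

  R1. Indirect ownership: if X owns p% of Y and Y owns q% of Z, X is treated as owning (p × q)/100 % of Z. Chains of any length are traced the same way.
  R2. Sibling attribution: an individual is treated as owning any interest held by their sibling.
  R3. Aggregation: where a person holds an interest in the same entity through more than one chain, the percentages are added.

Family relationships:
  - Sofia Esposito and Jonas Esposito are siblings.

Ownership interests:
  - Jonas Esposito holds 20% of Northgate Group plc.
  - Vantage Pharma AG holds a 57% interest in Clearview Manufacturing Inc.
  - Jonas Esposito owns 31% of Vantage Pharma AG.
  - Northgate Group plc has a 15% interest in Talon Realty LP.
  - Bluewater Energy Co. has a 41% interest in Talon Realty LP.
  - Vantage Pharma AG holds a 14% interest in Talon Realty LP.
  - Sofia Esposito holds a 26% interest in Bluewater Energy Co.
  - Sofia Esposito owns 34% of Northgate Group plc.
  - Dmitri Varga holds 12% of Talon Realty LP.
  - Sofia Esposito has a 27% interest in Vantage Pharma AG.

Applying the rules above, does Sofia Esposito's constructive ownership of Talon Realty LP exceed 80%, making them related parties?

By sibling attribution (R2), Sofia Esposito is treated as also owning Jonas Esposito's interest in Vantage Pharma AG, giving 27% + 31% = 58%.
By sibling attribution (R2), Sofia Esposito is treated as also owning Jonas Esposito's interest in Northgate Group plc, giving 34% + 20% = 54%.
Chain via Vantage Pharma AG (R1): 58% × 14% = 8.12% of Talon Realty LP.
Chain via Bluewater Energy Co. (R1): 26% × 41% = 10.66% of Talon Realty LP.
Chain via Northgate Group plc (R1): 54% × 15% = 8.1% of Talon Realty LP.
Aggregating (R3): 8.12% + 10.66% + 8.1% = 26.88%.
26.88% does not exceed the 80% threshold, so Sofia is not a related party to Talon Realty LP.

No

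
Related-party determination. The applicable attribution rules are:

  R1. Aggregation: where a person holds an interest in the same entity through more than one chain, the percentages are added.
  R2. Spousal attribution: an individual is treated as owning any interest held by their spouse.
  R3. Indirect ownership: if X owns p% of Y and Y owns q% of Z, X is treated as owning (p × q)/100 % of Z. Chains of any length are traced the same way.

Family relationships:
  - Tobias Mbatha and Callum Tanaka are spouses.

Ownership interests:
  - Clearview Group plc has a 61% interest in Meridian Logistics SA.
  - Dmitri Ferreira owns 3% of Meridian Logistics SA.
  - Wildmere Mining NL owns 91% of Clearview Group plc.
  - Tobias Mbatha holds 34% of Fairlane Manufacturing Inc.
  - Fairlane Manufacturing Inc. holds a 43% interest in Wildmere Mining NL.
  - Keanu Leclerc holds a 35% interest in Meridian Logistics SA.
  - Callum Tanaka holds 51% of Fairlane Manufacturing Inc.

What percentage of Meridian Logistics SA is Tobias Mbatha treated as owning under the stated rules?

20.288905%

By spousal attribution (R2), Tobias Mbatha is treated as also owning Callum Tanaka's interest in Fairlane Manufacturing Inc, giving 34% + 51% = 85%.
Chain via Fairlane Manufacturing Inc. → Wildmere Mining NL → Clearview Group plc (R3): 85% × 43% × 91% × 61% = 20.288905% of Meridian Logistics SA.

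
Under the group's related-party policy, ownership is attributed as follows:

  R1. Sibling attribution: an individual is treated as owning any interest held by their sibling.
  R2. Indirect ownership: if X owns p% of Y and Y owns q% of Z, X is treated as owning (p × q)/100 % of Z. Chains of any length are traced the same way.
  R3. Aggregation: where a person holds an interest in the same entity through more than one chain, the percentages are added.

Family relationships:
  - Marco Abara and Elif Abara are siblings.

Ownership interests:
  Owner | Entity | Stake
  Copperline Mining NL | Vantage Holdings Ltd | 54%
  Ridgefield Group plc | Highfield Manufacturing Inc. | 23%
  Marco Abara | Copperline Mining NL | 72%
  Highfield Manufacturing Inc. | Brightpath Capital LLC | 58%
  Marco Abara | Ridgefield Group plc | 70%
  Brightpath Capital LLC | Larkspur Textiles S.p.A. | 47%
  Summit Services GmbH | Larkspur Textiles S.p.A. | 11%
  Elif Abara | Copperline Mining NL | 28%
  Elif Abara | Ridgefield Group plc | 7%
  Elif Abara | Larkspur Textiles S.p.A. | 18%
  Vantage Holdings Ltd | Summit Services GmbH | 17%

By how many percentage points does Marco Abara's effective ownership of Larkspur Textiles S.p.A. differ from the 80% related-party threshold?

By sibling attribution (R1), Marco Abara is treated as also owning Elif Abara's interest in Copperline Mining NL, giving 72% + 28% = 100%.
By sibling attribution (R1), Marco Abara is treated as also owning Elif Abara's interest in Ridgefield Group plc, giving 70% + 7% = 77%.
By sibling attribution (R1), Marco Abara is treated as owning Elif Abara's 18% interest in Larkspur Textiles S.p.A.
Chain via Copperline Mining NL → Vantage Holdings Ltd → Summit Services GmbH (R2): 100% × 54% × 17% × 11% = 1.0098% of Larkspur Textiles S.p.A.
Chain via Ridgefield Group plc → Highfield Manufacturing Inc. → Brightpath Capital LLC (R2): 77% × 23% × 58% × 47% = 4.827746% of Larkspur Textiles S.p.A.
Direct interest in Larkspur Textiles S.p.A: 18%.
Aggregating (R3): 1.0098% + 4.827746% + 18% = 23.837546%.
23.837546% falls short of the 80% threshold by 56.162454 percentage points.

56.162454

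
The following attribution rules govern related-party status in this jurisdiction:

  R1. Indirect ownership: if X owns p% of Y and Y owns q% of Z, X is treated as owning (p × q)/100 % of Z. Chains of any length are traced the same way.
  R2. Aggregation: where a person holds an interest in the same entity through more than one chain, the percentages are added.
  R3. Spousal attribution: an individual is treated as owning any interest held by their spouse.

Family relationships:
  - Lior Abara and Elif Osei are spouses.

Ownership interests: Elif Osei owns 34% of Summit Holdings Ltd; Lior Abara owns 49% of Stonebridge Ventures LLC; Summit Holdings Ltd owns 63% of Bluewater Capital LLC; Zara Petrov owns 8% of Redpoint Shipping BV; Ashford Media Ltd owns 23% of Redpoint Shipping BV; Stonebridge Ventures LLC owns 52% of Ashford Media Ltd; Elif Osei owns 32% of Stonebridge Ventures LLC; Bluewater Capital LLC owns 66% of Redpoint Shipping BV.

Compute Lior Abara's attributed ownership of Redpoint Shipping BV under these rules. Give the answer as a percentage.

By spousal attribution (R3), Lior Abara is treated as also owning Elif Osei's interest in Stonebridge Ventures LLC, giving 49% + 32% = 81%.
By spousal attribution (R3), Lior Abara is treated as owning Elif Osei's 34% interest in Summit Holdings Ltd.
Chain via Stonebridge Ventures LLC → Ashford Media Ltd (R1): 81% × 52% × 23% = 9.6876% of Redpoint Shipping BV.
Chain via Summit Holdings Ltd → Bluewater Capital LLC (R1): 34% × 63% × 66% = 14.1372% of Redpoint Shipping BV.
Aggregating (R2): 9.6876% + 14.1372% = 23.8248%.

23.8248%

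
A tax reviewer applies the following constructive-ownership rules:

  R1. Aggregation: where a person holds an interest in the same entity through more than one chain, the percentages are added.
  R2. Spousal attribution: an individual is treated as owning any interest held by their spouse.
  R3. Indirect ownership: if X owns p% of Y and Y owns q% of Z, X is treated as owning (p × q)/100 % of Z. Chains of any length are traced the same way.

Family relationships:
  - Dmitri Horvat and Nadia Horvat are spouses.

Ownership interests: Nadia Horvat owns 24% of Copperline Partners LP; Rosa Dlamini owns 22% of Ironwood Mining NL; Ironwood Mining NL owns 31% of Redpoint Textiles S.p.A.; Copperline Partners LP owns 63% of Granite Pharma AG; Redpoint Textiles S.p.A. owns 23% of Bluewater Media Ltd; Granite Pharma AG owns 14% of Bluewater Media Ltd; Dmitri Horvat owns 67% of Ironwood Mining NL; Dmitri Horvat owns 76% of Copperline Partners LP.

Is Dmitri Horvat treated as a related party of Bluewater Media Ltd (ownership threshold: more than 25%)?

No

By spousal attribution (R2), Dmitri Horvat is treated as also owning Nadia Horvat's interest in Copperline Partners LP, giving 76% + 24% = 100%.
Chain via Ironwood Mining NL → Redpoint Textiles S.p.A. (R3): 67% × 31% × 23% = 4.7771% of Bluewater Media Ltd.
Chain via Copperline Partners LP → Granite Pharma AG (R3): 100% × 63% × 14% = 8.82% of Bluewater Media Ltd.
Aggregating (R1): 4.7771% + 8.82% = 13.5971%.
13.5971% does not exceed the 25% threshold, so Dmitri is not a related party to Bluewater Media Ltd.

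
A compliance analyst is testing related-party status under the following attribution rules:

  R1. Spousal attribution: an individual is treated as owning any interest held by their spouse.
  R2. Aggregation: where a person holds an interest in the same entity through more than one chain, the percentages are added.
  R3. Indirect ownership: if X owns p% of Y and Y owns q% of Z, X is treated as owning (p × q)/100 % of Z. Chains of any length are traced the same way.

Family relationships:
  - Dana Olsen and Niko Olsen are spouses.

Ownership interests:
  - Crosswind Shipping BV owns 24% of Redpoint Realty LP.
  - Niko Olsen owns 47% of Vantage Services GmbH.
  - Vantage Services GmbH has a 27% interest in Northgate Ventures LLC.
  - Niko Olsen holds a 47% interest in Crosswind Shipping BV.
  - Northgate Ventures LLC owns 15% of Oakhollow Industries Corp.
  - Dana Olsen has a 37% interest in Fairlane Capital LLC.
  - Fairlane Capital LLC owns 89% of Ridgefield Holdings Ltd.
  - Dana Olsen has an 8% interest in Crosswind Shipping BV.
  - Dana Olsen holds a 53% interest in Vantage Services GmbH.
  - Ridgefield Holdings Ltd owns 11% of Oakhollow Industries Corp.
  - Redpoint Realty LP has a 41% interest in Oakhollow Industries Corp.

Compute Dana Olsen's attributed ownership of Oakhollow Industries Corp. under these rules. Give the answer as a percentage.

13.0843%

By spousal attribution (R1), Dana Olsen is treated as also owning Niko Olsen's interest in Crosswind Shipping BV, giving 8% + 47% = 55%.
By spousal attribution (R1), Dana Olsen is treated as also owning Niko Olsen's interest in Vantage Services GmbH, giving 53% + 47% = 100%.
Chain via Crosswind Shipping BV → Redpoint Realty LP (R3): 55% × 24% × 41% = 5.412% of Oakhollow Industries Corp.
Chain via Fairlane Capital LLC → Ridgefield Holdings Ltd (R3): 37% × 89% × 11% = 3.6223% of Oakhollow Industries Corp.
Chain via Vantage Services GmbH → Northgate Ventures LLC (R3): 100% × 27% × 15% = 4.05% of Oakhollow Industries Corp.
Aggregating (R2): 5.412% + 3.6223% + 4.05% = 13.0843%.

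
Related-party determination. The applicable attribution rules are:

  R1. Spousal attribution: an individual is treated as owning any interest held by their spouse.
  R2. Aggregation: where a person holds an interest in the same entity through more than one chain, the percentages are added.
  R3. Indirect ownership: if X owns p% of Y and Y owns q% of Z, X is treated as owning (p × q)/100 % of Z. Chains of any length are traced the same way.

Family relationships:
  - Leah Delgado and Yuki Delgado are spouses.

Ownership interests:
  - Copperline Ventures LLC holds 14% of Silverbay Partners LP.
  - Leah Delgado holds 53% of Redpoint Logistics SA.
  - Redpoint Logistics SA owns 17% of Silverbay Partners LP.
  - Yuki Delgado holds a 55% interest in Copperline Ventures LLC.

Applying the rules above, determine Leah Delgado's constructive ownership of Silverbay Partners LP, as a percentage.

By spousal attribution (R1), Leah Delgado is treated as owning Yuki Delgado's 55% interest in Copperline Ventures LLC.
Chain via Redpoint Logistics SA (R3): 53% × 17% = 9.01% of Silverbay Partners LP.
Chain via Copperline Ventures LLC (R3): 55% × 14% = 7.7% of Silverbay Partners LP.
Aggregating (R2): 9.01% + 7.7% = 16.71%.

16.71%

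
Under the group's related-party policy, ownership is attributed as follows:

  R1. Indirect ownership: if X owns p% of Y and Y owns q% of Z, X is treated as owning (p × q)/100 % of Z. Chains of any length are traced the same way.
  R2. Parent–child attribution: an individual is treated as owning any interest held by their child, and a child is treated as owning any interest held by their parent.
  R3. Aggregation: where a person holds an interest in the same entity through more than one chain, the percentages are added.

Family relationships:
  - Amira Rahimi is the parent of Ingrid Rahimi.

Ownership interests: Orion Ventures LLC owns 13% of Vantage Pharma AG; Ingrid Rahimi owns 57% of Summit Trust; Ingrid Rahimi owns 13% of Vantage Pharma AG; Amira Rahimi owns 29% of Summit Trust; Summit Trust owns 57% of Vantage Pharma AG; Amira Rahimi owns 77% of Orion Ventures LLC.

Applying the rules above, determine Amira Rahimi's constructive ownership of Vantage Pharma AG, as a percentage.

72.03%

By parent–child attribution (R2), Amira Rahimi is treated as also owning Ingrid Rahimi's interest in Summit Trust, giving 29% + 57% = 86%.
By parent–child attribution (R2), Amira Rahimi is treated as owning Ingrid Rahimi's 13% interest in Vantage Pharma AG.
Chain via Orion Ventures LLC (R1): 77% × 13% = 10.01% of Vantage Pharma AG.
Chain via Summit Trust (R1): 86% × 57% = 49.02% of Vantage Pharma AG.
Direct interest in Vantage Pharma AG: 13%.
Aggregating (R3): 10.01% + 49.02% + 13% = 72.03%.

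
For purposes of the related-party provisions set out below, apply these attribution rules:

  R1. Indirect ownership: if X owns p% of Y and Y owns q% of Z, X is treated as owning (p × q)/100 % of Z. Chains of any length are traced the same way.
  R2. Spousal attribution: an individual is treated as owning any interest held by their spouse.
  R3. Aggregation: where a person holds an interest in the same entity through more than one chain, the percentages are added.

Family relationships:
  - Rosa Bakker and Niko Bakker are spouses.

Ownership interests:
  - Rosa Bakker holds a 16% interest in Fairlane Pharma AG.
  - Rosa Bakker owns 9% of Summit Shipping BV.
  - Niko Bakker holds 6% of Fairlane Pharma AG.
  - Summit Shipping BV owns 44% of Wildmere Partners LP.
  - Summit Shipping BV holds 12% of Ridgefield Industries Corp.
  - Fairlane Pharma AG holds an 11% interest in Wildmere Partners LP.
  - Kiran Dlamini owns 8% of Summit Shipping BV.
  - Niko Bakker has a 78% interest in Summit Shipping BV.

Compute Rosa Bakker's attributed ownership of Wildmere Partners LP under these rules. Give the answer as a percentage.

By spousal attribution (R2), Rosa Bakker is treated as also owning Niko Bakker's interest in Fairlane Pharma AG, giving 16% + 6% = 22%.
By spousal attribution (R2), Rosa Bakker is treated as also owning Niko Bakker's interest in Summit Shipping BV, giving 9% + 78% = 87%.
Chain via Fairlane Pharma AG (R1): 22% × 11% = 2.42% of Wildmere Partners LP.
Chain via Summit Shipping BV (R1): 87% × 44% = 38.28% of Wildmere Partners LP.
Aggregating (R3): 2.42% + 38.28% = 40.7%.

40.7%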